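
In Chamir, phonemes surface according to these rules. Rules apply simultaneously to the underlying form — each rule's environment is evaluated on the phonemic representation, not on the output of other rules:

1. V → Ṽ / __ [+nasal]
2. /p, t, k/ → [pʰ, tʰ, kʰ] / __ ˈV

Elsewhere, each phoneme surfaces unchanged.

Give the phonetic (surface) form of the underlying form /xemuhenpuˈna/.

[xẽmuhẽnpũˈna]

/x/ (word-initial): no rule targets it → [x].
/e/ meets the environment for rule 1 (before a nasal consonant) → [ẽ].
/m/ stays [m].
/u/ (between /m/ and /h/): rule 1 targets it, but not before a nasal consonant → unchanged [u].
/h/ (between /u/ and /e/) is unaffected → [h].
/e/ (between /h/ and /n/): before a nasal consonant, so rule 1 applies → [ẽ].
/n/ (between /e/ and /p/): no rule targets it → [n].
/p/ (between /n/ and /u/): rule 2 targets it, but not immediately before a stressed vowel → unchanged [p].
/u/ meets the environment for rule 1 (before a nasal consonant) → [ũ].
/n/ stays [n].
/a/ (word-final) fails the environment for rule 1, so it stays [a].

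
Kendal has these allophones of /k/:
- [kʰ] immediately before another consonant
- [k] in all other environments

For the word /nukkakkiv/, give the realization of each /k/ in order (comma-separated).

Occurrence 1 (position 3): immediately before another consonant → [kʰ].
Occurrence 2 (position 4): no conditioning environment matches → elsewhere allophone [k].
Occurrence 3 (position 6): immediately before another consonant → [kʰ].
Occurrence 4 (position 7): no conditioning environment matches → elsewhere allophone [k].

[kʰ], [k], [kʰ], [k]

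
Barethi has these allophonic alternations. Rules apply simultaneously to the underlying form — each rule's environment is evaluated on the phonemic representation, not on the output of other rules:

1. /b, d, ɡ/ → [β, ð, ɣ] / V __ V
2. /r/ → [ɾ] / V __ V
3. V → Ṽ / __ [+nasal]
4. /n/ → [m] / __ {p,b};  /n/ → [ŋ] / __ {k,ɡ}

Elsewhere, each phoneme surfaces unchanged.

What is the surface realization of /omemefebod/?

/o/ — word-initial, before a nasal consonant — surfaces as [õ] (rule 3).
/e/ — between /m/ and /m/, before a nasal consonant — surfaces as [ẽ] (rule 3).
/e/ — between /m/ and /f/; rule 3 does not apply here → [e].
/e/ — between /f/ and /b/; rule 3 does not apply here → [e].
/b/ (between /e/ and /o/) occurs between two vowels → [β] by rule 1.
/o/ (between /b/ and /d/) fails the environment for rule 3, so it stays [o].
/d/ (word-final) is in the target of rule 1 but the environment (between two vowels) is not met → [d].

[õmẽmefeβod]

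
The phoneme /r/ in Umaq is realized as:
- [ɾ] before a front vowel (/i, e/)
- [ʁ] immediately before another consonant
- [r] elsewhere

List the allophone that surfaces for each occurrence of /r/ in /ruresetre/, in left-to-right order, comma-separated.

[r], [ɾ], [ɾ]

Occurrence 1 (position 1): no conditioning environment matches → elsewhere allophone [r].
Occurrence 2 (position 3): before a front vowel (/i, e/) → [ɾ].
Occurrence 3 (position 8): before a front vowel (/i, e/) → [ɾ].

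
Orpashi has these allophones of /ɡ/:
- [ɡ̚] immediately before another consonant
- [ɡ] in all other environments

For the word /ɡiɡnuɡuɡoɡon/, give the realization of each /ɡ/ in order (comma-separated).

[ɡ], [ɡ̚], [ɡ], [ɡ], [ɡ]

Occurrence 1 (position 1): no conditioning environment matches → elsewhere allophone [ɡ].
Occurrence 2 (position 3): immediately before another consonant → [ɡ̚].
Occurrence 3 (position 6): no conditioning environment matches → elsewhere allophone [ɡ].
Occurrence 4 (position 8): no conditioning environment matches → elsewhere allophone [ɡ].
Occurrence 5 (position 10): no conditioning environment matches → elsewhere allophone [ɡ].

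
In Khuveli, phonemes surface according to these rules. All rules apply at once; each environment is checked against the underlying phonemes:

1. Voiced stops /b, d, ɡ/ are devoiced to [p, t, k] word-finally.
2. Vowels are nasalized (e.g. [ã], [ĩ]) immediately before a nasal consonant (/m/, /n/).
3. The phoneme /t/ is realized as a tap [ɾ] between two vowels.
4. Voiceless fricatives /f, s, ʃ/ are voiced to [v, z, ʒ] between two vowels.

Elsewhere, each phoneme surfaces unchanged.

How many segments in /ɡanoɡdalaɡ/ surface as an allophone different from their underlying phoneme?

Segments that undergo a rule: /a/ → [ã] (rule 2); /ɡ/ → [k] (rule 1).
All other segments surface unchanged.

2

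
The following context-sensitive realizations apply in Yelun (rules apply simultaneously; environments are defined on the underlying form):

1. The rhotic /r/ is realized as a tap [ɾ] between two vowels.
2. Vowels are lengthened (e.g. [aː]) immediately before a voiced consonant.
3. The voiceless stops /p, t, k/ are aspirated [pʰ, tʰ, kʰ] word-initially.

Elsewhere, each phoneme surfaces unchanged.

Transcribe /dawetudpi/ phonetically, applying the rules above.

/d/ — not in any rule's target class → [d].
/a/ (between /d/ and /w/): before a voiced consonant, so rule 2 applies → [aː].
/w/ (between /a/ and /e/): no rule targets it → [w].
/e/ (between /w/ and /t/): rule 2 targets it, but not before a voiced consonant → unchanged [e].
/t/ (between /e/ and /u/) is in the target of rule 3 but the environment (word-initially) is not met → [t].
/u/ (between /t/ and /d/) occurs before a voiced consonant → [uː] by rule 2.
/d/ (between /u/ and /p/): no rule targets it → [d].
/p/ (between /d/ and /i/): rule 3 targets it, but not word-initially → unchanged [p].
/i/ (word-final) is in the target of rule 2 but the environment (before a voiced consonant) is not met → [i].

[daːwetuːdpi]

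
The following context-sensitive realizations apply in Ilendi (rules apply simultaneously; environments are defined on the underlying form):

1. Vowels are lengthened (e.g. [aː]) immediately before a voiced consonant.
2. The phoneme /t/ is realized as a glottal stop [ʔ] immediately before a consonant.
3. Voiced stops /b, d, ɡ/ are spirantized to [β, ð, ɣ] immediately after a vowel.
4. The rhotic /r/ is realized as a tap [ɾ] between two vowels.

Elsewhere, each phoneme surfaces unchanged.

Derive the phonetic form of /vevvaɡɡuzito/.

Rule 1 applies to /e/ (between /v/ and /v/: before a voiced consonant) → [eː].
/a/ (between /v/ and /ɡ/): before a voiced consonant, so rule 1 applies → [aː].
Rule 3 applies to /ɡ/ (between /a/ and /ɡ/: immediately after a vowel) → [ɣ].
/ɡ/ — between /ɡ/ and /u/; rule 3 does not apply here → [ɡ].
/u/ (between /ɡ/ and /z/): before a voiced consonant, so rule 1 applies → [uː].
/i/ (between /z/ and /t/): rule 1 targets it, but not before a voiced consonant → unchanged [i].
/t/ (between /i/ and /o/) is in the target of rule 2 but the environment (immediately before a consonant) is not met → [t].
/o/ (word-final) fails the environment for rule 1, so it stays [o].

[veːvvaːɣɡuːzito]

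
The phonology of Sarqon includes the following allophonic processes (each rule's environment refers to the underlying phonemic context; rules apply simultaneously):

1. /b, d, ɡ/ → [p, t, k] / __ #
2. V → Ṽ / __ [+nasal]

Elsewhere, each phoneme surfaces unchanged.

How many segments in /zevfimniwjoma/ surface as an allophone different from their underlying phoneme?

Segments that undergo a rule: /i/ → [ĩ] (rule 2); /o/ → [õ] (rule 2).
All other segments surface unchanged.

2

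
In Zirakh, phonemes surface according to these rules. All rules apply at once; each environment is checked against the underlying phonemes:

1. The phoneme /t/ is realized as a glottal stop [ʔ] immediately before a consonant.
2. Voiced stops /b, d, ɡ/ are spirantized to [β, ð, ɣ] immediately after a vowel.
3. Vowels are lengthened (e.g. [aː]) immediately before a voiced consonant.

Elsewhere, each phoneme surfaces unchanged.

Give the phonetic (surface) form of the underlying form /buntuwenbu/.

/b/ — word-initial; rule 2 does not apply here → [b].
/u/ — between /b/ and /n/, before a voiced consonant — surfaces as [uː] (rule 3).
/t/ — between /n/ and /u/; rule 1 does not apply here → [t].
/u/ — between /t/ and /w/, before a voiced consonant — surfaces as [uː] (rule 3).
/e/ (between /w/ and /n/) occurs before a voiced consonant → [eː] by rule 3.
/b/ (between /n/ and /u/): rule 2 targets it, but not immediately after a vowel → unchanged [b].
/u/ (word-final): rule 3 targets it, but not before a voiced consonant → unchanged [u].

[buːntuːweːnbu]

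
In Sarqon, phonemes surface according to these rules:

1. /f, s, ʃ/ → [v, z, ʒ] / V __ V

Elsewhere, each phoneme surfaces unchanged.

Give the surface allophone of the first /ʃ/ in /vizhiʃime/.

[ʒ]

/ʃ/ (between /i/ and /i/): between two vowels, so rule 1 applies → [ʒ].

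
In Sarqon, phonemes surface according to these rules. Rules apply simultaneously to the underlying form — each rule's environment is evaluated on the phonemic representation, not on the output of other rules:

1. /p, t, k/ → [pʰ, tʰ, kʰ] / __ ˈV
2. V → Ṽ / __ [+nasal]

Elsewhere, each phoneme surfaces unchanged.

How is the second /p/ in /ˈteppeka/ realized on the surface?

[p]

/p/ — between /p/ and /e/; rule 1 does not apply here → [p].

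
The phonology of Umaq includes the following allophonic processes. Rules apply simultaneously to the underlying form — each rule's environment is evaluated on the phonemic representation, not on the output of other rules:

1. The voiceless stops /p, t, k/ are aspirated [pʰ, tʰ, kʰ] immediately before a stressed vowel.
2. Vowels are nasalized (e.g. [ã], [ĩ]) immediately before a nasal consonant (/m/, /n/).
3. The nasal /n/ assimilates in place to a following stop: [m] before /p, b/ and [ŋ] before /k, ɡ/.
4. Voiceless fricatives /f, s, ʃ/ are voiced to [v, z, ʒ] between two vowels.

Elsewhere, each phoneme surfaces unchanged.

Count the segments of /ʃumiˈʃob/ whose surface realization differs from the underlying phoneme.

Segments that undergo a rule: /u/ → [ũ] (rule 2); /ʃ/ → [ʒ] (rule 4).
All other segments surface unchanged.

2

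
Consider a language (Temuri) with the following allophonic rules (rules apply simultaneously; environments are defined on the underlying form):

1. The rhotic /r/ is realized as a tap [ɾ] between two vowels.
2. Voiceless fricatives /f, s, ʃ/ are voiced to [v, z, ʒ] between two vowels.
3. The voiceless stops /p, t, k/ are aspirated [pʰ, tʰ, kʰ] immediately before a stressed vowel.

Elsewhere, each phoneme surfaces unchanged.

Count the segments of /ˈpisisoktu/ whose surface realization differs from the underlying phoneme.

3

Segments that undergo a rule: /p/ → [pʰ] (rule 3); /s/ → [z] (rule 2); /s/ → [z] (rule 2).
All other segments surface unchanged.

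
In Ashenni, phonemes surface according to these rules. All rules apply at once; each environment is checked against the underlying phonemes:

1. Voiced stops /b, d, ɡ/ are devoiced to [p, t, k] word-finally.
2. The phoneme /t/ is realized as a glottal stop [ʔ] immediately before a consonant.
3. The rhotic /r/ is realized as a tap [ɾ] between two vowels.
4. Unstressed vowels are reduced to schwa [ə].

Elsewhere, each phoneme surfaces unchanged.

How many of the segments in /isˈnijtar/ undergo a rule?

2

Segments that undergo a rule: /i/ → [ə] (rule 4); /a/ → [ə] (rule 4).
All other segments surface unchanged.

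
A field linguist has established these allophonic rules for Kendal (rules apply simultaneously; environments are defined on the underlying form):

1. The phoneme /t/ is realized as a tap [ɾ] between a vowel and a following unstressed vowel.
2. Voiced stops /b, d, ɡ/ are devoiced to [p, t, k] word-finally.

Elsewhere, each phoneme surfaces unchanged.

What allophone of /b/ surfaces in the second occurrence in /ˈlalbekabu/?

[b]

/b/ (between /a/ and /u/) is in the target of rule 2 but the environment (word-finally) is not met → [b].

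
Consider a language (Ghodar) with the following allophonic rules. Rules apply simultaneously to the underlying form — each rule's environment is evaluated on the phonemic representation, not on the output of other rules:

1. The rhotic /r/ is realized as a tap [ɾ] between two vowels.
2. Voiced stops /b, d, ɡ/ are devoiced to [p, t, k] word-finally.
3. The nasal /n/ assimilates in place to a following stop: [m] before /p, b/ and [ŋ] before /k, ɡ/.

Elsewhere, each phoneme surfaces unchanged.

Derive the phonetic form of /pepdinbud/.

/p/ (word-initial) is unaffected → [p].
/e/ — not in any rule's target class → [e].
/p/ (between /e/ and /d/): no rule targets it → [p].
/d/ (between /p/ and /i/) fails the environment for rule 2, so it stays [d].
/i/ — not in any rule's target class → [i].
/n/ — between /i/ and /b/, before a labial or velar stop — surfaces as [m] (rule 3).
/b/ — between /n/ and /u/; rule 2 does not apply here → [b].
/u/ — not in any rule's target class → [u].
/d/ meets the environment for rule 2 (word-finally) → [t].

[pepdimbut]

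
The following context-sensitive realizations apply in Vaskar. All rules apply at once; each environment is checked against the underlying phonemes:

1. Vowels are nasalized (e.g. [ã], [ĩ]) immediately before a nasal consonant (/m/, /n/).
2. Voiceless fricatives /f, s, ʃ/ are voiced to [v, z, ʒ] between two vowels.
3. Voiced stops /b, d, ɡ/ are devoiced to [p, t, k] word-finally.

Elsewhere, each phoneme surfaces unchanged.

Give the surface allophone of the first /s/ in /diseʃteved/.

[z]

/s/ (between /i/ and /e/): between two vowels, so rule 2 applies → [z].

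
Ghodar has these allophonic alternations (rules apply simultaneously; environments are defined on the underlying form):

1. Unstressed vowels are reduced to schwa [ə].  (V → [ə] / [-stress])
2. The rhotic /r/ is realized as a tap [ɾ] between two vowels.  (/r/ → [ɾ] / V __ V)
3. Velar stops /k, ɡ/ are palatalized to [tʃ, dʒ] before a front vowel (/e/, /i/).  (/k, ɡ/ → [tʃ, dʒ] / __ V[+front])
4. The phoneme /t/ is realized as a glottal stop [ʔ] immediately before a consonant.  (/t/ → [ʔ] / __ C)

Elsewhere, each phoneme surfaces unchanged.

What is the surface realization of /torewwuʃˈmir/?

/t/ (word-initial) is in the target of rule 4 but the environment (immediately before a consonant) is not met → [t].
/o/ (between /t/ and /r/) occurs in an unstressed syllable → [ə] by rule 1.
/r/ (between /o/ and /e/) occurs between two vowels → [ɾ] by rule 2.
/e/ (between /r/ and /w/) occurs in an unstressed syllable → [ə] by rule 1.
/u/ (between /w/ and /ʃ/): in an unstressed syllable, so rule 1 applies → [ə].
/i/ (between /m/ and /r/) fails the environment for rule 1, so it stays [i].
/r/ (word-final): rule 2 targets it, but not between two vowels → unchanged [r].

[təɾəwwəʃˈmir]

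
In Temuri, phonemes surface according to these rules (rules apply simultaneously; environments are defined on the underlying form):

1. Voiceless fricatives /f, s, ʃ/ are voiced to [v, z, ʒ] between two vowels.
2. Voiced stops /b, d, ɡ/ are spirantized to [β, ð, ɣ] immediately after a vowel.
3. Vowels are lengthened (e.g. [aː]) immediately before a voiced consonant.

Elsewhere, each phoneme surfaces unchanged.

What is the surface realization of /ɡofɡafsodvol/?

/ɡ/ (word-initial) fails the environment for rule 2, so it stays [ɡ].
/o/ — between /ɡ/ and /f/; rule 3 does not apply here → [o].
/f/ (between /o/ and /ɡ/): rule 1 targets it, but not between two vowels → unchanged [f].
/ɡ/ (between /f/ and /a/): rule 2 targets it, but not immediately after a vowel → unchanged [ɡ].
/a/ — between /ɡ/ and /f/; rule 3 does not apply here → [a].
/f/ (between /a/ and /s/) is in the target of rule 1 but the environment (between two vowels) is not met → [f].
/s/ (between /f/ and /o/) is in the target of rule 1 but the environment (between two vowels) is not met → [s].
/o/ — between /s/ and /d/, before a voiced consonant — surfaces as [oː] (rule 3).
/d/ (between /o/ and /v/) occurs immediately after a vowel → [ð] by rule 2.
/v/ stays [v].
/o/ meets the environment for rule 3 (before a voiced consonant) → [oː].
/l/ stays [l].

[ɡofɡafsoːðvoːl]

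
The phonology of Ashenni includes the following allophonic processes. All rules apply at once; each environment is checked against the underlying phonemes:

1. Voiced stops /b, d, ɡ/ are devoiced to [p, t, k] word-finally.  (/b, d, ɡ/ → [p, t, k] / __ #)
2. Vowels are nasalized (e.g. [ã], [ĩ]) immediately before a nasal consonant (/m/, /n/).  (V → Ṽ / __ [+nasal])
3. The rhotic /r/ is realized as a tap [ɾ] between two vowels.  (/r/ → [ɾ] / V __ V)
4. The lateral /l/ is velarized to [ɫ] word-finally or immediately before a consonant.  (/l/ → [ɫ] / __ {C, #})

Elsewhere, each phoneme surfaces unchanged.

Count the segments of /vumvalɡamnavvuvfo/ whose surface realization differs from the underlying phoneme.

Segments that undergo a rule: /u/ → [ũ] (rule 2); /l/ → [ɫ] (rule 4); /a/ → [ã] (rule 2).
All other segments surface unchanged.

3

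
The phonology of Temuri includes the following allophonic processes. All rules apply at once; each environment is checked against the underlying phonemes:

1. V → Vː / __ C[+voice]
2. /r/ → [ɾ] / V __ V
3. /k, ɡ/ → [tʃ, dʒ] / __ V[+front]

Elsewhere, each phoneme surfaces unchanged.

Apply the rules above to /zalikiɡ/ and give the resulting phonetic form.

[zaːlitʃiːɡ]

/z/ — not in any rule's target class → [z].
Rule 1 applies to /a/ (between /z/ and /l/: before a voiced consonant) → [aː].
/l/ stays [l].
/i/ (between /l/ and /k/) is in the target of rule 1 but the environment (before a voiced consonant) is not met → [i].
/k/ (between /i/ and /i/): before a front vowel, so rule 3 applies → [tʃ].
/i/ meets the environment for rule 1 (before a voiced consonant) → [iː].
/ɡ/ (word-final) is in the target of rule 3 but the environment (before a front vowel) is not met → [ɡ].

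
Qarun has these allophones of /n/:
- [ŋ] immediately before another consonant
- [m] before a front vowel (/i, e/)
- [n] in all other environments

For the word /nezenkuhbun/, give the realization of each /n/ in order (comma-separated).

[m], [ŋ], [n]

Occurrence 1 (position 1): before a front vowel (/i, e/) → [m].
Occurrence 2 (position 5): immediately before another consonant → [ŋ].
Occurrence 3 (position 11): no conditioning environment matches → elsewhere allophone [n].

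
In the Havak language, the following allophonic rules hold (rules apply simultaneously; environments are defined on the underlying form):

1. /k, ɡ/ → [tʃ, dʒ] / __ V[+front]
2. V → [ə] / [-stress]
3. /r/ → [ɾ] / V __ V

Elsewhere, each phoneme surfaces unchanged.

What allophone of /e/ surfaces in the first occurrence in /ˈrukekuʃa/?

[ə]

/e/ (between /k/ and /k/): in an unstressed syllable, so rule 2 applies → [ə].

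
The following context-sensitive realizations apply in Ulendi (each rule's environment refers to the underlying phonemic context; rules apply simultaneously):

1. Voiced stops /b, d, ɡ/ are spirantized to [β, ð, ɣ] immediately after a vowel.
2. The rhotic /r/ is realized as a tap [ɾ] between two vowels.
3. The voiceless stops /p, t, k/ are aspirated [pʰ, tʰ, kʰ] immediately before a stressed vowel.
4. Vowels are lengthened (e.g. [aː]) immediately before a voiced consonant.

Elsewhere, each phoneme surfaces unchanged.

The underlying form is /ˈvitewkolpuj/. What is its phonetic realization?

/i/ (between /v/ and /t/): rule 4 targets it, but not before a voiced consonant → unchanged [i].
/t/ (between /i/ and /e/): rule 3 targets it, but not immediately before a stressed vowel → unchanged [t].
/e/ — between /t/ and /w/, before a voiced consonant — surfaces as [eː] (rule 4).
/k/ (between /w/ and /o/): rule 3 targets it, but not immediately before a stressed vowel → unchanged [k].
/o/ — between /k/ and /l/, before a voiced consonant — surfaces as [oː] (rule 4).
/p/ (between /l/ and /u/): rule 3 targets it, but not immediately before a stressed vowel → unchanged [p].
/u/ meets the environment for rule 4 (before a voiced consonant) → [uː].

[ˈviteːwkoːlpuːj]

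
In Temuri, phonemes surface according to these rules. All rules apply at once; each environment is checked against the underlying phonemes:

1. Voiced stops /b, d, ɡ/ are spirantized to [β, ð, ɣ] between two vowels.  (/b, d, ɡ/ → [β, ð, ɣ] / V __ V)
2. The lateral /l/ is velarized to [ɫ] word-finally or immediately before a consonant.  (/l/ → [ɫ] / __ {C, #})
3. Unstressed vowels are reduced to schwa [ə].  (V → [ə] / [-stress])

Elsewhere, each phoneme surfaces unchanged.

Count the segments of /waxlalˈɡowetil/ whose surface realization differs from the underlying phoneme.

6

Segments that undergo a rule: /a/ → [ə] (rule 3); /a/ → [ə] (rule 3); /l/ → [ɫ] (rule 2); /e/ → [ə] (rule 3); /i/ → [ə] (rule 3); /l/ → [ɫ] (rule 2).
All other segments surface unchanged.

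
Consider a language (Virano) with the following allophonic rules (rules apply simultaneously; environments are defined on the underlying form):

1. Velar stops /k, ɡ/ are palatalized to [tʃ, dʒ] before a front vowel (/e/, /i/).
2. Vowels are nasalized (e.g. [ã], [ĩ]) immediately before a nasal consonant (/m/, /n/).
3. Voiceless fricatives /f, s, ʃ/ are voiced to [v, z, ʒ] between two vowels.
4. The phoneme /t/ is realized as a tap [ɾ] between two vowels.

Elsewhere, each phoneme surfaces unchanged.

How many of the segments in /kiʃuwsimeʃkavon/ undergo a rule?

Segments that undergo a rule: /k/ → [tʃ] (rule 1); /ʃ/ → [ʒ] (rule 3); /i/ → [ĩ] (rule 2); /o/ → [õ] (rule 2).
All other segments surface unchanged.

4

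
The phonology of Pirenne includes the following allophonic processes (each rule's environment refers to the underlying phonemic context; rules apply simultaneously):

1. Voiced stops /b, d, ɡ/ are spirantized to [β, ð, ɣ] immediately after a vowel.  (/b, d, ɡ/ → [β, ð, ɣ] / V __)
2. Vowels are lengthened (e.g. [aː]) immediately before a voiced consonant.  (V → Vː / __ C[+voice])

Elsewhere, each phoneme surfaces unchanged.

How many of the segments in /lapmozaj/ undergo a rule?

2

Segments that undergo a rule: /o/ → [oː] (rule 2); /a/ → [aː] (rule 2).
All other segments surface unchanged.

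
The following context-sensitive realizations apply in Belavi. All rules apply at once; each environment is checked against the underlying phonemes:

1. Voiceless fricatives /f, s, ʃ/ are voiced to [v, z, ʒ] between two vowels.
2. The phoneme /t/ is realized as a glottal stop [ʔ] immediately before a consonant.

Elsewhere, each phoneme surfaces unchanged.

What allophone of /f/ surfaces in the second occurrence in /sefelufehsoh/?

/f/ (between /u/ and /e/) occurs between two vowels → [v] by rule 1.

[v]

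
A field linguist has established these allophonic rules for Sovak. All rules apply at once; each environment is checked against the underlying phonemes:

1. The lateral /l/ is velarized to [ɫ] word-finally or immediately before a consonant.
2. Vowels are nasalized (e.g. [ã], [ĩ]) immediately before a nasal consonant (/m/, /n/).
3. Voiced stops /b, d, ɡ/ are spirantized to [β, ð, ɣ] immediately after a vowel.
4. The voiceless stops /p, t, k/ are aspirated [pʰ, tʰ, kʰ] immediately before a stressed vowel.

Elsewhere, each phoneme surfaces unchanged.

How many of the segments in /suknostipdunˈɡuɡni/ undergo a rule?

Segments that undergo a rule: /u/ → [ũ] (rule 2); /ɡ/ → [ɣ] (rule 3).
All other segments surface unchanged.

2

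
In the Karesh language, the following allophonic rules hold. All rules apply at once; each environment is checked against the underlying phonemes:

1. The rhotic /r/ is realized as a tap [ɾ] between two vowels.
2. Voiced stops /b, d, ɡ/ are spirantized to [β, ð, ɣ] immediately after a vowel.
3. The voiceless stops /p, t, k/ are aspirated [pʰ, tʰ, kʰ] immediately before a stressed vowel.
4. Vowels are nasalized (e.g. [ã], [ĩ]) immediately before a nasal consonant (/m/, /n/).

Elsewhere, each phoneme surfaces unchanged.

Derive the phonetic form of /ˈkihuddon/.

[ˈkʰihuðdõn]

/k/ meets the environment for rule 3 (immediately before a stressed vowel) → [kʰ].
/i/ (between /k/ and /h/) is in the target of rule 4 but the environment (before a nasal consonant) is not met → [i].
/h/ stays [h].
/u/ (between /h/ and /d/) fails the environment for rule 4, so it stays [u].
Rule 2 applies to /d/ (between /u/ and /d/: immediately after a vowel) → [ð].
/d/ — between /d/ and /o/; rule 2 does not apply here → [d].
/o/ (between /d/ and /n/): before a nasal consonant, so rule 4 applies → [õ].
/n/ (word-final): no rule targets it → [n].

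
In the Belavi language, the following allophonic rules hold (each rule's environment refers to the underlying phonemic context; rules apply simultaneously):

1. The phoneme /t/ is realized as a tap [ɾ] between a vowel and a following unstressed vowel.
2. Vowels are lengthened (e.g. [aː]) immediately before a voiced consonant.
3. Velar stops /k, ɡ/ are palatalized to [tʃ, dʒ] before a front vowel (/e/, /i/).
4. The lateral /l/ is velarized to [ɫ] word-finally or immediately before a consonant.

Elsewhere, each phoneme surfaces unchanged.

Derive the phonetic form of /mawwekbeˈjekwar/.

[maːwwekbeːˈjekwaːr]

/m/ — not in any rule's target class → [m].
Rule 2 applies to /a/ (between /m/ and /w/: before a voiced consonant) → [aː].
/w/ (between /a/ and /w/) is unaffected → [w].
/w/ (between /w/ and /e/): no rule targets it → [w].
/e/ (between /w/ and /k/) fails the environment for rule 2, so it stays [e].
/k/ — between /e/ and /b/; rule 3 does not apply here → [k].
/b/ (between /k/ and /e/) is unaffected → [b].
/e/ (between /b/ and /j/) occurs before a voiced consonant → [eː] by rule 2.
/j/ stays [j].
/e/ (between /j/ and /k/) fails the environment for rule 2, so it stays [e].
/k/ (between /e/ and /w/): rule 3 targets it, but not before a front vowel → unchanged [k].
/w/ (between /k/ and /a/) is unaffected → [w].
/a/ — between /w/ and /r/, before a voiced consonant — surfaces as [aː] (rule 2).
/r/ (word-final) is unaffected → [r].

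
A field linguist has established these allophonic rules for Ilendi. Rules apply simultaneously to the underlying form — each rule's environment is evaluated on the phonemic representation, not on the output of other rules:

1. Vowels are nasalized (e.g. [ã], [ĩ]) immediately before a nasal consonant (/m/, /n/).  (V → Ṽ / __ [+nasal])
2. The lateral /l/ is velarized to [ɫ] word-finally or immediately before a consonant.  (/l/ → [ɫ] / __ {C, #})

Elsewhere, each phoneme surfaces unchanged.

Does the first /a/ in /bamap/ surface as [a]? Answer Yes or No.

Rule 1 applies to /a/ (between /b/ and /m/: before a nasal consonant) → [ã].
The actual realization is [ã], not [a].

No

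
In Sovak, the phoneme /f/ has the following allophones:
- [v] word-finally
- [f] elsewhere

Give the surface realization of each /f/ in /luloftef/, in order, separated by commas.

Occurrence 1 (position 5): no conditioning environment matches → elsewhere allophone [f].
Occurrence 2 (position 8): word-finally → [v].

[f], [v]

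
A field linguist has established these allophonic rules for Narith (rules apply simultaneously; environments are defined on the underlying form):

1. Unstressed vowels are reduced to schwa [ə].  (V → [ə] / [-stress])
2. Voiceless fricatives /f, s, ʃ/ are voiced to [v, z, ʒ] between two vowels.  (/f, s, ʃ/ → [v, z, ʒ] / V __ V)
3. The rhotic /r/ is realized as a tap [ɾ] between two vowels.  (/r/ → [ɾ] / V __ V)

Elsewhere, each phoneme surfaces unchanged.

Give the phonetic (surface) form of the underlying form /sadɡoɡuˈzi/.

/s/ — word-initial; rule 2 does not apply here → [s].
Rule 1 applies to /a/ (between /s/ and /d/: in an unstressed syllable) → [ə].
/d/ stays [d].
/ɡ/ (between /d/ and /o/): no rule targets it → [ɡ].
/o/ (between /ɡ/ and /ɡ/): in an unstressed syllable, so rule 1 applies → [ə].
/ɡ/ stays [ɡ].
/u/ (between /ɡ/ and /z/): in an unstressed syllable, so rule 1 applies → [ə].
/z/ stays [z].
/i/ (word-final): rule 1 targets it, but not in an unstressed syllable → unchanged [i].

[sədɡəɡəˈzi]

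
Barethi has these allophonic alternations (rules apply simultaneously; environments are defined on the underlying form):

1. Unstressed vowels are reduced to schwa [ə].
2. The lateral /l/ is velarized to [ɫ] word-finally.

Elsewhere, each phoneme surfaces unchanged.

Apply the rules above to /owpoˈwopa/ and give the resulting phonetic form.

/o/ (word-initial): in an unstressed syllable, so rule 1 applies → [ə].
/w/ (between /o/ and /p/) is unaffected → [w].
/p/ (between /w/ and /o/): no rule targets it → [p].
Rule 1 applies to /o/ (between /p/ and /w/: in an unstressed syllable) → [ə].
/w/ stays [w].
/o/ (between /w/ and /p/): rule 1 targets it, but not in an unstressed syllable → unchanged [o].
/p/ (between /o/ and /a/): no rule targets it → [p].
Rule 1 applies to /a/ (word-final: in an unstressed syllable) → [ə].

[əwpəˈwopə]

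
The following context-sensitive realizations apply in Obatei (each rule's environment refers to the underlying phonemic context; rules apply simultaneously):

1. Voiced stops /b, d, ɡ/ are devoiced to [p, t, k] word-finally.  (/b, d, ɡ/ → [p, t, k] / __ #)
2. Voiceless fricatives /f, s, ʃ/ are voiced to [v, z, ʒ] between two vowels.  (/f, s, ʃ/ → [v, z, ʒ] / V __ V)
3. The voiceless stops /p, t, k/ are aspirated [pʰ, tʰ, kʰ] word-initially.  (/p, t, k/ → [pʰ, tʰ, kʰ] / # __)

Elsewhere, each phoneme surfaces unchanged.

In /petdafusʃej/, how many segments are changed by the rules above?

Segments that undergo a rule: /p/ → [pʰ] (rule 3); /f/ → [v] (rule 2).
All other segments surface unchanged.

2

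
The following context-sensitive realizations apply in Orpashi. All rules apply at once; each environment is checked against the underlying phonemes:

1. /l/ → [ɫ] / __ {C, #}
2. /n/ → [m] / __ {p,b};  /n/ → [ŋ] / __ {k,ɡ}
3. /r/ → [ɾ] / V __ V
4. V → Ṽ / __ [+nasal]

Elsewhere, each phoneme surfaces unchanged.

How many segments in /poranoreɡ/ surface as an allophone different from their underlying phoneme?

3

Segments that undergo a rule: /r/ → [ɾ] (rule 3); /a/ → [ã] (rule 4); /r/ → [ɾ] (rule 3).
All other segments surface unchanged.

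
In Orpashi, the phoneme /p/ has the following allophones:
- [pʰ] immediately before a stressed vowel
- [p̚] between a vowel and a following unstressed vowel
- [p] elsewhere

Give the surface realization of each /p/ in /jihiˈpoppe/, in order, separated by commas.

[pʰ], [p], [p]

Occurrence 1 (position 5): immediately before a stressed vowel → [pʰ].
Occurrence 2 (position 7): no conditioning environment matches → elsewhere allophone [p].
Occurrence 3 (position 8): no conditioning environment matches → elsewhere allophone [p].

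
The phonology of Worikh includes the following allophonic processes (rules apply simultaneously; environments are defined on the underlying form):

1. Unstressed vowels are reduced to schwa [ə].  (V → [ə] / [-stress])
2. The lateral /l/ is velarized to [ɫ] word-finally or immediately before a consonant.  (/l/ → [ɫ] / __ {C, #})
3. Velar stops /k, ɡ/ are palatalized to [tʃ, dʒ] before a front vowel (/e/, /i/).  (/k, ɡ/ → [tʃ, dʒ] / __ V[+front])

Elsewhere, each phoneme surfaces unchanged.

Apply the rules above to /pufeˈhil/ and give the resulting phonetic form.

[pəfəˈhiɫ]

/p/ — not in any rule's target class → [p].
Rule 1 applies to /u/ (between /p/ and /f/: in an unstressed syllable) → [ə].
/f/ stays [f].
/e/ (between /f/ and /h/) occurs in an unstressed syllable → [ə] by rule 1.
/h/ stays [h].
/i/ (between /h/ and /l/): rule 1 targets it, but not in an unstressed syllable → unchanged [i].
/l/ meets the environment for rule 2 (word-finally or immediately before a consonant) → [ɫ].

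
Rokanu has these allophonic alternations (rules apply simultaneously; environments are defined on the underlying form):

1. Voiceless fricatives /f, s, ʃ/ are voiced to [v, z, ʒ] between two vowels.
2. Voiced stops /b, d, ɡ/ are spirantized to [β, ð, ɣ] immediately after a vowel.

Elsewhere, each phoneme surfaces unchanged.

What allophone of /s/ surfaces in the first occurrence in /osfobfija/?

/s/ (between /o/ and /f/) is in the target of rule 1 but the environment (between two vowels) is not met → [s].

[s]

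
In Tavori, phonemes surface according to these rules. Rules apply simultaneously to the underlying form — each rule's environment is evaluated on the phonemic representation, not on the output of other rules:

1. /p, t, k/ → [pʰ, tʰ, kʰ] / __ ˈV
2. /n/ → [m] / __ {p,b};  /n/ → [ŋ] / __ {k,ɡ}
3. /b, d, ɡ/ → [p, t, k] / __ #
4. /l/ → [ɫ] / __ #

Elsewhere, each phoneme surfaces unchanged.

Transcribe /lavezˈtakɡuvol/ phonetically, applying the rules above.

[lavezˈtʰakɡuvoɫ]

/l/ (word-initial): rule 4 targets it, but not word-finally → unchanged [l].
Rule 1 applies to /t/ (between /z/ and /a/: immediately before a stressed vowel) → [tʰ].
/k/ (between /a/ and /ɡ/): rule 1 targets it, but not immediately before a stressed vowel → unchanged [k].
/ɡ/ (between /k/ and /u/): rule 3 targets it, but not word-finally → unchanged [ɡ].
Rule 4 applies to /l/ (word-final: word-finally) → [ɫ].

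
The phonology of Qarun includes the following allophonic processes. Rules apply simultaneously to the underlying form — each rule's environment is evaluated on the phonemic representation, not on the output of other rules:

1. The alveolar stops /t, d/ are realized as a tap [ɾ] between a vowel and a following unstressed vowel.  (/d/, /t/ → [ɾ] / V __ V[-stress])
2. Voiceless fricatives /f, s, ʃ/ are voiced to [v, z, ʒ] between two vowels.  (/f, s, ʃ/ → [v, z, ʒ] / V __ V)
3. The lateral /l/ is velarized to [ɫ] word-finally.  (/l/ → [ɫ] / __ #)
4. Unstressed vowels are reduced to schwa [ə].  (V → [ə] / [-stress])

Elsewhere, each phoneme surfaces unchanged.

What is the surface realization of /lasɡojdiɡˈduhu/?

/l/ (word-initial) fails the environment for rule 3, so it stays [l].
Rule 4 applies to /a/ (between /l/ and /s/: in an unstressed syllable) → [ə].
/s/ — between /a/ and /ɡ/; rule 2 does not apply here → [s].
/ɡ/ (between /s/ and /o/): no rule targets it → [ɡ].
/o/ meets the environment for rule 4 (in an unstressed syllable) → [ə].
/j/ stays [j].
/d/ (between /j/ and /i/) fails the environment for rule 1, so it stays [d].
/i/ — between /d/ and /ɡ/, in an unstressed syllable — surfaces as [ə] (rule 4).
/ɡ/ (between /i/ and /d/) is unaffected → [ɡ].
/d/ — between /ɡ/ and /u/; rule 1 does not apply here → [d].
/u/ — between /d/ and /h/; rule 4 does not apply here → [u].
/h/ (between /u/ and /u/) is unaffected → [h].
/u/ (word-final): in an unstressed syllable, so rule 4 applies → [ə].

[ləsɡəjdəɡˈduhə]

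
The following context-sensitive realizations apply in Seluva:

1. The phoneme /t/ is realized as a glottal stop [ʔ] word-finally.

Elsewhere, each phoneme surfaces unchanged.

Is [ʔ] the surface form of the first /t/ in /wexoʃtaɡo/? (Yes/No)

/t/ (between /ʃ/ and /a/) is in the target of rule 1 but the environment (word-finally) is not met → [t].
The actual realization is [t], not [ʔ].

No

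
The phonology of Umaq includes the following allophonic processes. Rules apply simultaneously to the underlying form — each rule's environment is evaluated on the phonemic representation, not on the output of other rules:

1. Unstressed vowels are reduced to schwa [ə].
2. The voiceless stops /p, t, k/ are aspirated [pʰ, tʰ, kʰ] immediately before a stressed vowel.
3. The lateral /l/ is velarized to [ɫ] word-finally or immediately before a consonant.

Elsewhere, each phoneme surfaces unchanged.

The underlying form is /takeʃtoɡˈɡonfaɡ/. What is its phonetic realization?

/t/ — word-initial; rule 2 does not apply here → [t].
/a/ (between /t/ and /k/): in an unstressed syllable, so rule 1 applies → [ə].
/k/ (between /a/ and /e/) is in the target of rule 2 but the environment (immediately before a stressed vowel) is not met → [k].
/e/ (between /k/ and /ʃ/): in an unstressed syllable, so rule 1 applies → [ə].
/ʃ/ (between /e/ and /t/): no rule targets it → [ʃ].
/t/ (between /ʃ/ and /o/) fails the environment for rule 2, so it stays [t].
/o/ — between /t/ and /ɡ/, in an unstressed syllable — surfaces as [ə] (rule 1).
/ɡ/ — not in any rule's target class → [ɡ].
/ɡ/ — not in any rule's target class → [ɡ].
/o/ (between /ɡ/ and /n/) is in the target of rule 1 but the environment (in an unstressed syllable) is not met → [o].
/n/ stays [n].
/f/ — not in any rule's target class → [f].
/a/ — between /f/ and /ɡ/, in an unstressed syllable — surfaces as [ə] (rule 1).
/ɡ/ stays [ɡ].

[təkəʃtəɡˈɡonfəɡ]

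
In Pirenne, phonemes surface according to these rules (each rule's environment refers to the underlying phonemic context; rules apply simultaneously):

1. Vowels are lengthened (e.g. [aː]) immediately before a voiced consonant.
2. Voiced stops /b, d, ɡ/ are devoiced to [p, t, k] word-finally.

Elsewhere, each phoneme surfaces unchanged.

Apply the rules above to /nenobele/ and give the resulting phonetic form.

/e/ meets the environment for rule 1 (before a voiced consonant) → [eː].
/o/ (between /n/ and /b/) occurs before a voiced consonant → [oː] by rule 1.
/b/ — between /o/ and /e/; rule 2 does not apply here → [b].
Rule 1 applies to /e/ (between /b/ and /l/: before a voiced consonant) → [eː].
/e/ (word-final) is in the target of rule 1 but the environment (before a voiced consonant) is not met → [e].

[neːnoːbeːle]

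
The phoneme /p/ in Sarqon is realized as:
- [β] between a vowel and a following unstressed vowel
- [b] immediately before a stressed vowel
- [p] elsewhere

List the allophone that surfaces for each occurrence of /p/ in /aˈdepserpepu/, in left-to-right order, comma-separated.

Occurrence 1 (position 4): no conditioning environment matches → elsewhere allophone [p].
Occurrence 2 (position 8): no conditioning environment matches → elsewhere allophone [p].
Occurrence 3 (position 10): between a vowel and a following unstressed vowel → [β].

[p], [p], [β]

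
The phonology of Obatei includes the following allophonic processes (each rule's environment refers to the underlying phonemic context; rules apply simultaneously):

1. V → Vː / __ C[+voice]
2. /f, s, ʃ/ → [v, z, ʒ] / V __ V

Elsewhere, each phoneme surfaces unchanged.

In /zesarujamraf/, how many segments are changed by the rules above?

Segments that undergo a rule: /s/ → [z] (rule 2); /a/ → [aː] (rule 1); /u/ → [uː] (rule 1); /a/ → [aː] (rule 1).
All other segments surface unchanged.

4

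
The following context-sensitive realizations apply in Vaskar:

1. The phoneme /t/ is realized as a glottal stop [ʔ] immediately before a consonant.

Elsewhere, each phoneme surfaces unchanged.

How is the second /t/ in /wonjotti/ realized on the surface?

/t/ (between /t/ and /i/): rule 1 targets it, but not immediately before a consonant → unchanged [t].

[t]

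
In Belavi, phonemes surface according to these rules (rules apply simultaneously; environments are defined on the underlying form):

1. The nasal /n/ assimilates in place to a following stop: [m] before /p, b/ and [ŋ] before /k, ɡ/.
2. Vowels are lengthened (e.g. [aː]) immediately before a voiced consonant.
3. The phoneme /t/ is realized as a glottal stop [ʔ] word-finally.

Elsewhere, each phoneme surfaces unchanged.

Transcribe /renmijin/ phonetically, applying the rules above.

/r/ (word-initial): no rule targets it → [r].
Rule 2 applies to /e/ (between /r/ and /n/: before a voiced consonant) → [eː].
/n/ (between /e/ and /m/) is in the target of rule 1 but the environment (before a labial or velar stop) is not met → [n].
/m/ (between /n/ and /i/): no rule targets it → [m].
Rule 2 applies to /i/ (between /m/ and /j/: before a voiced consonant) → [iː].
/j/ — not in any rule's target class → [j].
/i/ — between /j/ and /n/, before a voiced consonant — surfaces as [iː] (rule 2).
/n/ (word-final) fails the environment for rule 1, so it stays [n].

[reːnmiːjiːn]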